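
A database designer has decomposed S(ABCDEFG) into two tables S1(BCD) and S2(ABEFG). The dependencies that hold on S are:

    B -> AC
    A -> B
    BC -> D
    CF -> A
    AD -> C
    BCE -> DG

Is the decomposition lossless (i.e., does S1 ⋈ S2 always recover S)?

Yes

Common attributes: S1 ∩ S2 = {B}.
Closure of {B}: B → AC applies, adding AC; BC → D applies, adding D. So (B)⁺ = {ABCD}.
This closure contains every attribute of S1, so S1 ∩ S2 → S1. The join is lossless.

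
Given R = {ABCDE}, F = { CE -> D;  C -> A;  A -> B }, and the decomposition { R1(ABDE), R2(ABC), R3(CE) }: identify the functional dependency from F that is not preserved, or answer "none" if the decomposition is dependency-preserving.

Check CE → D: no single fragment contains all of {CDE}, and the restricted closure of {CE} across the fragments never reaches {D}.
C → A is preserved.
A → B is preserved.

CE -> D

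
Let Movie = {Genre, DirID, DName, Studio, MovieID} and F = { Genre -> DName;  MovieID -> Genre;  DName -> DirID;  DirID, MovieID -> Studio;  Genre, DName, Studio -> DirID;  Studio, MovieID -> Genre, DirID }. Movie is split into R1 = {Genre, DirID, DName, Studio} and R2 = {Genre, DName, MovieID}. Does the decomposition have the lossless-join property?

No

Common attributes: R1 ∩ R2 = {Genre, DName}.
Closure of {Genre, DName}: DName → DirID applies, adding DirID. So (Genre, DName)⁺ = {Genre, DirID, DName}.
The closure contains neither all of R1 = {Genre, DirID, DName, Studio} nor all of R2 = {Genre, DName, MovieID}, so the common attributes are not a superkey of either fragment. The join is lossy.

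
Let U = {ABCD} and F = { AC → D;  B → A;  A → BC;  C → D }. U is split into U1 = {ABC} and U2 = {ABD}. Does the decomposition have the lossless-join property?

Yes

Common attributes: U1 ∩ U2 = {AB}.
Closure of {AB}: A → BC applies, adding C; C → D applies, adding D. So (AB)⁺ = {ABCD}.
This closure contains every attribute of U1, so U1 ∩ U2 → U1. The join is lossless.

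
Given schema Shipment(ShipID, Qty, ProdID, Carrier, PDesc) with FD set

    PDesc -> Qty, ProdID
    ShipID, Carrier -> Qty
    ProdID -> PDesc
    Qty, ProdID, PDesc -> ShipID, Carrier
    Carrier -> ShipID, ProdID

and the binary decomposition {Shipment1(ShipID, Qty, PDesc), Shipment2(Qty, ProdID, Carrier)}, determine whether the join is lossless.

Common attributes: Shipment1 ∩ Shipment2 = {Qty}.
No dependency enlarges {Qty}, so (Qty)⁺ = {Qty}.
The closure contains neither all of Shipment1 = {ShipID, Qty, PDesc} nor all of Shipment2 = {Qty, ProdID, Carrier}, so the common attributes are not a superkey of either fragment. The join is lossy.

No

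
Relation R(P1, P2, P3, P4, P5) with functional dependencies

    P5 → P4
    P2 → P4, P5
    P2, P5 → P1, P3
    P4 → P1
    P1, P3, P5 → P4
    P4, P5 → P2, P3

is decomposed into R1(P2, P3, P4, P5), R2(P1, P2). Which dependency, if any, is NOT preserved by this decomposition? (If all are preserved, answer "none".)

P4 → P1

Check P4 → P1: no single fragment contains all of {P1, P4}, and the restricted closure of {P4} across the fragments never reaches {P1}.
P5 → P4 is preserved.
P2 → P4, P5 is preserved.
P2, P5 → P1, P3 is preserved.
P1, P3, P5 → P4 is preserved.
P4, P5 → P2, P3 is preserved.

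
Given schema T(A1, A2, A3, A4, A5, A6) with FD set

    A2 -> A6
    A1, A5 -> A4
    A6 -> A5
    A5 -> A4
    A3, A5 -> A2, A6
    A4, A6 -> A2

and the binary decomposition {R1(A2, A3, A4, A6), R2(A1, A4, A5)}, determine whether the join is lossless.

No

Common attributes: R1 ∩ R2 = {A4}.
No dependency enlarges {A4}, so (A4)⁺ = {A4}.
The closure contains neither all of R1 = {A2, A3, A4, A6} nor all of R2 = {A1, A4, A5}, so the common attributes are not a superkey of either fragment. The join is lossy.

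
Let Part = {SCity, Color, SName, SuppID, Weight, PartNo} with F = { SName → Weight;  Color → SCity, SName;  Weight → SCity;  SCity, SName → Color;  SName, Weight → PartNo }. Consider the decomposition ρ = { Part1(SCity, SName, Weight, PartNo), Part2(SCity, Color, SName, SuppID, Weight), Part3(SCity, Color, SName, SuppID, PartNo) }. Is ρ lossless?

Yes

Chase test. Columns are SCity, Color, SName, SuppID, Weight, PartNo; row i has aⱼ where attribute j ∈ Parti, else bᵢⱼ.
Initial tableau (one row per fragment):
  row 1: a1 b12 a3 b14 a5 a6
  row 2: a1 a2 a3 a4 a5 b26
  row 3: a1 a2 a3 a4 b35 a6
Rows 1 and 3 agree on SName; apply SName→Weight and equate their Weight entries.
Rows 1 and 2 agree on SCity, SName; apply SCity, SName→Color and equate their Color entries.
Rows 1 and 2 agree on SName, Weight; apply SName, Weight→PartNo and equate their PartNo entries.
Row 2 is now all distinguished symbols — the join is lossless.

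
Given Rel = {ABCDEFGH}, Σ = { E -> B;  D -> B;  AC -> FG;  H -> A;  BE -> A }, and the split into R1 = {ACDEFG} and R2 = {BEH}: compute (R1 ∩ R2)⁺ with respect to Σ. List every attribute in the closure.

R1 ∩ R2 = {E}.
E → B applies, adding B
BE → A applies, adding A
Closure: {ABE}.

ABE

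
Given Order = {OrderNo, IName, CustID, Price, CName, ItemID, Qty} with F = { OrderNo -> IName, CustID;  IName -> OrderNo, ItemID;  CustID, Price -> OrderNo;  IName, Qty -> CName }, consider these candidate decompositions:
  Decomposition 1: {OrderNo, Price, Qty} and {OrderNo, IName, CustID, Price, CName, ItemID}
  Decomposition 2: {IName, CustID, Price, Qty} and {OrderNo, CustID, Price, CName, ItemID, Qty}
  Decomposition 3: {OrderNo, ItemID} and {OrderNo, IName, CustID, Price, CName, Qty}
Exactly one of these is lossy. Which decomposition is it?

Decomposition 1: common = {OrderNo, Price}, closure = {OrderNo, IName, CustID, Price, ItemID} → lossy.
Decomposition 2: common = {CustID, Price, Qty}, closure = {OrderNo, IName, CustID, Price, CName, ItemID, Qty} → lossless.
Decomposition 3: common = {OrderNo}, closure = {OrderNo, IName, CustID, ItemID} → lossless.

Decomposition 1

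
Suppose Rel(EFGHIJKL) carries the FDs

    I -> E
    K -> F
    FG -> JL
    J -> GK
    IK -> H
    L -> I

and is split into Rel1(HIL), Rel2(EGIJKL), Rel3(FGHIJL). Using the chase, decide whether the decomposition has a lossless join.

Chase test. Columns are EFGHIJKL; row i has aⱼ where attribute j ∈ Reli, else bᵢⱼ.
Initial tableau (one row per fragment):
  row 1: b11 b12 b13 a4 a5 b16 b17 a8
  row 2: a1 b22 a3 b24 a5 a6 a7 a8
  row 3: b31 a2 a3 a4 a5 a6 b37 a8
Rows 1 and 2 agree on I; apply I→E and equate their E entries.
Rows 1 and 3 agree on I; apply I→E and equate their E entries.
Rows 2 and 3 agree on J; apply J→GK and equate their GK entries.
Rows 2 and 3 agree on IK; apply IK→H and equate their H entries.
Rows 2 and 3 agree on K; apply K→F and equate their F entries.
Row 2 is now all distinguished symbols — the join is lossless.

Yes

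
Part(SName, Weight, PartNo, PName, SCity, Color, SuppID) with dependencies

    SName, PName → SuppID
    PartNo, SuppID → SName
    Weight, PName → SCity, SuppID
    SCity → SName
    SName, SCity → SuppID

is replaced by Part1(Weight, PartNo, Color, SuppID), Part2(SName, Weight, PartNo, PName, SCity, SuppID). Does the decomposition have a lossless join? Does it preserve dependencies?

lossy but dependency-preserving

Lossless test: (Weight, PartNo, SuppID)⁺ = {SName, Weight, PartNo, SuppID}, which is a superkey of neither fragment — lossy.
Dependency preservation: every FD's attributes lie within a single fragment, so each can be enforced locally — preserved.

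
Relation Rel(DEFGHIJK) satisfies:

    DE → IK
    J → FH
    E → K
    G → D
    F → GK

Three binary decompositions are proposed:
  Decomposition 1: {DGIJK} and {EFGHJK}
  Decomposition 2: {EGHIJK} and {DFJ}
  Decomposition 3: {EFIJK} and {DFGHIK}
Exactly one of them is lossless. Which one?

Decomposition 1: common = {GJK}, closure = {DFGHJK} → lossy.
Decomposition 2: common = {J}, closure = {DFGHJK} → lossless.
Decomposition 3: common = {FIK}, closure = {DFGIK} → lossy.

Decomposition 2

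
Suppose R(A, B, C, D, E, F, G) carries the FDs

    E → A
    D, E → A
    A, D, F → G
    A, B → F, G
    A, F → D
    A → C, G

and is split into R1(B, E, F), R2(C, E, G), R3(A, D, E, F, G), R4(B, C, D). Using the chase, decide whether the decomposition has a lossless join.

Yes

Chase test. Columns are A, B, C, D, E, F, G; row i has aⱼ where attribute j ∈ Ri, else bᵢⱼ.
Initial tableau (one row per fragment):
  row 1: b11 a2 b13 b14 a5 a6 b17
  row 2: b21 b22 a3 b24 a5 b26 a7
  row 3: a1 b32 b33 a4 a5 a6 a7
  row 4: b41 a2 a3 a4 b45 b46 b47
Rows 1 and 2 agree on E; apply E→A and equate their A entries.
Rows 1 and 3 agree on E; apply E→A and equate their A entries.
Rows 1 and 3 agree on A, F; apply A, F→D and equate their D entries.
Rows 1 and 2 agree on A; apply A→C, G and equate their C, G entries.
Rows 1 and 3 agree on A; apply A→C, G and equate their C, G entries.
Row 1 is now all distinguished symbols — the join is lossless.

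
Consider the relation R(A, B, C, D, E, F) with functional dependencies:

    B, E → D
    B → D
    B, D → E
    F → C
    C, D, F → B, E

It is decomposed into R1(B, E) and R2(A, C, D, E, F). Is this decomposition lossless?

No

Common attributes: R1 ∩ R2 = {E}.
No dependency enlarges {E}, so (E)⁺ = {E}.
The closure contains neither all of R1 = {B, E} nor all of R2 = {A, C, D, E, F}, so the common attributes are not a superkey of either fragment. The join is lossy.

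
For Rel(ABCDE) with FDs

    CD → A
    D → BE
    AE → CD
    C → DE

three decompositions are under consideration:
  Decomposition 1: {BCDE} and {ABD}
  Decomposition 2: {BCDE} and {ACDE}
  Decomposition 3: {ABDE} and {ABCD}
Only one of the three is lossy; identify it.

Decomposition 1: common = {BD}, closure = {BDE} → lossy.
Decomposition 2: common = {CDE}, closure = {ABCDE} → lossless.
Decomposition 3: common = {ABD}, closure = {ABCDE} → lossless.

Decomposition 1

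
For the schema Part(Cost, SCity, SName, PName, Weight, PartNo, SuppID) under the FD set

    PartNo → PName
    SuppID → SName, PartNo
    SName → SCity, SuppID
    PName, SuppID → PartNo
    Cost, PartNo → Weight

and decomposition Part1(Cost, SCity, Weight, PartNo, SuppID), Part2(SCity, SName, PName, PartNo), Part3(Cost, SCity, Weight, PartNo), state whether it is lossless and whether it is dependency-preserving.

lossy and not dependency-preserving

Lossless test (chase): Rows 1 and 2 agree on PartNo; apply PartNo→PName and equate their PName entries. Rows 1 and 3 agree on PartNo; apply PartNo→PName and equate their PName entries. No row becomes fully distinguished — the join is lossy.
Dependency preservation: the restricted closure of {SuppID} across the fragments never reaches {SName, PartNo}, so SuppID → SName, PartNo cannot be enforced without a join — not preserved.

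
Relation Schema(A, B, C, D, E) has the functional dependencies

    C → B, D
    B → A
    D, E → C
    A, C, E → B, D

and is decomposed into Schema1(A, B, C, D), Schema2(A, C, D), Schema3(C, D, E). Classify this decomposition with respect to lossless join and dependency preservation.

Lossless test (chase): Rows 1 and 2 agree on C; apply C→B, D and equate their B, D entries. Rows 1 and 3 agree on C; apply C→B, D and equate their B, D entries. Rows 1 and 3 agree on B; apply B→A and equate their A entries. Row 3 is now all distinguished symbols — the join is lossless.
Dependency preservation: A, C, E → B, D is not contained in any single fragment, but the restricted closure of its left-hand side across the fragments still reaches the right-hand side; the remaining FDs each lie inside some fragment. All dependencies are preserved.

lossless and dependency-preserving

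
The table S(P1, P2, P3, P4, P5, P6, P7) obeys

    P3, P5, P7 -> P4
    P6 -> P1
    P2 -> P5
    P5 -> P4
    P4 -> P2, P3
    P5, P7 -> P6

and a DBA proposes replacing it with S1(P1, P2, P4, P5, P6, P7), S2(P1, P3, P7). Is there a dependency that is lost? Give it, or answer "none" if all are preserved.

Check P4 → P2, P3: no single fragment contains all of {P2, P3, P4}, and the restricted closure of {P4} across the fragments never reaches {P2, P3}.
P3, P5, P7 → P4 is preserved.
P6 → P1 is preserved.
P2 → P5 is preserved.
P5 → P4 is preserved.
P5, P7 → P6 is preserved.

P4 -> P2, P3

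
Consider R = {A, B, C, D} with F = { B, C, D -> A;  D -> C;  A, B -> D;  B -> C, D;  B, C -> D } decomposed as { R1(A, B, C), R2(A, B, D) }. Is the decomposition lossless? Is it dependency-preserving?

lossless but not dependency-preserving

Lossless test: (A, B)⁺ = {A, B, C, D}, which contains all of one fragment — lossless.
Dependency preservation: the restricted closure of {D} across the fragments never reaches {C}, so D → C cannot be enforced without a join — not preserved.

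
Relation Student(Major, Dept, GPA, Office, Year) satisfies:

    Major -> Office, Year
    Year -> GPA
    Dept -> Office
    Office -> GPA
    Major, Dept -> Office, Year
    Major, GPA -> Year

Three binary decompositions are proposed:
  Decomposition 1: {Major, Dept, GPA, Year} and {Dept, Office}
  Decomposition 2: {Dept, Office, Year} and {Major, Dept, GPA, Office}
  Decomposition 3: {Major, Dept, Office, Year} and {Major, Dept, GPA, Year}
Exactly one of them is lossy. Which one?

Decomposition 1: common = {Dept}, closure = {Dept, GPA, Office} → lossless.
Decomposition 2: common = {Dept, Office}, closure = {Dept, GPA, Office} → lossy.
Decomposition 3: common = {Major, Dept, Year}, closure = {Major, Dept, GPA, Office, Year} → lossless.

Decomposition 2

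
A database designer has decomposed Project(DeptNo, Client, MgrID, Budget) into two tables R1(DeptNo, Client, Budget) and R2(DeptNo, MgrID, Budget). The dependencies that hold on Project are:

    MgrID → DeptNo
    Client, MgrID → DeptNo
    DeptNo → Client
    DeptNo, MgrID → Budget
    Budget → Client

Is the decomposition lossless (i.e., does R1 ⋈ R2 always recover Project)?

Yes

Common attributes: R1 ∩ R2 = {DeptNo, Budget}.
Closure of {DeptNo, Budget}: DeptNo → Client applies, adding Client. So (DeptNo, Budget)⁺ = {DeptNo, Client, Budget}.
This closure contains every attribute of R1, so R1 ∩ R2 → R1. The join is lossless.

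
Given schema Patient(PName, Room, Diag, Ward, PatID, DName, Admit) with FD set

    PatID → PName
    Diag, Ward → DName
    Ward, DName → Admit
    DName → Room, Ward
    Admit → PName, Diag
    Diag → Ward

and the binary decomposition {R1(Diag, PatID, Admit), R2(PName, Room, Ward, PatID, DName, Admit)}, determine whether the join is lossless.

Yes

Common attributes: R1 ∩ R2 = {PatID, Admit}.
Closure of {PatID, Admit}: PatID → PName applies, adding PName; Admit → PName, Diag applies, adding Diag; Diag → Ward applies, adding Ward; Diag, Ward → DName applies, adding DName; DName → Room, Ward applies, adding Room. So (PatID, Admit)⁺ = {PName, Room, Diag, Ward, PatID, DName, Admit}.
This closure contains every attribute of R1, so R1 ∩ R2 → R1. The join is lossless.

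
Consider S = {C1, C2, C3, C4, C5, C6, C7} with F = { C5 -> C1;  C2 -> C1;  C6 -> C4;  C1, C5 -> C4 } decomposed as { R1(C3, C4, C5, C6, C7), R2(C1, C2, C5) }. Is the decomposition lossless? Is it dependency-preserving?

lossy but dependency-preserving

Lossless test: (C5)⁺ = {C1, C4, C5}, which is a superkey of neither fragment — lossy.
Dependency preservation: C1, C5 → C4 is not contained in any single fragment, but the restricted closure of its left-hand side across the fragments still reaches the right-hand side; the remaining FDs each lie inside some fragment. All dependencies are preserved.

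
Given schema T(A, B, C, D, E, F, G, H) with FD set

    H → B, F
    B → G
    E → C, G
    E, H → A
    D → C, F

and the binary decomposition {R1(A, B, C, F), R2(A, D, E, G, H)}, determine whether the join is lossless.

Common attributes: R1 ∩ R2 = {A}.
No dependency enlarges {A}, so (A)⁺ = {A}.
The closure contains neither all of R1 = {A, B, C, F} nor all of R2 = {A, D, E, G, H}, so the common attributes are not a superkey of either fragment. The join is lossy.

No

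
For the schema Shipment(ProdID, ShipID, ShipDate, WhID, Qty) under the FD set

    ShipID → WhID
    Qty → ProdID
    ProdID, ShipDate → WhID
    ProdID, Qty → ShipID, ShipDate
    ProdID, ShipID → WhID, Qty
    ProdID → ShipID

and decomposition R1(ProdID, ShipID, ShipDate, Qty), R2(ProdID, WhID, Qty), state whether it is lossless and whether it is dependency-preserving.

lossless but not dependency-preserving

Lossless test: (ProdID, Qty)⁺ = {ProdID, ShipID, ShipDate, WhID, Qty}, which contains all of one fragment — lossless.
Dependency preservation: the restricted closure of {ShipID} across the fragments never reaches {WhID}, so ShipID → WhID cannot be enforced without a join — not preserved.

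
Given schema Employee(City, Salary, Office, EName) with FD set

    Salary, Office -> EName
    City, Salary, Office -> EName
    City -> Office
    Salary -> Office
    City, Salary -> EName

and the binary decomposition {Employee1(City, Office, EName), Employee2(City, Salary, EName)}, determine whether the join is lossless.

Yes

Common attributes: Employee1 ∩ Employee2 = {City, EName}.
Closure of {City, EName}: City → Office applies, adding Office. So (City, EName)⁺ = {City, Office, EName}.
This closure contains every attribute of Employee1, so Employee1 ∩ Employee2 → Employee1. The join is lossless.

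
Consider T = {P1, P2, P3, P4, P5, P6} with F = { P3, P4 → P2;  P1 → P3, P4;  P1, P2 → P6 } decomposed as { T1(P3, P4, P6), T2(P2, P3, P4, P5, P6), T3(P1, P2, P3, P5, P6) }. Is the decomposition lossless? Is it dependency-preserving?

Lossless test (chase): Rows 1 and 2 agree on P3, P4; apply P3, P4→P2 and equate their P2 entries. No row becomes fully distinguished — the join is lossy.
Dependency preservation: the restricted closure of {P1} across the fragments never reaches {P3, P4}, so P1 → P3, P4 cannot be enforced without a join — not preserved.

lossy and not dependency-preserving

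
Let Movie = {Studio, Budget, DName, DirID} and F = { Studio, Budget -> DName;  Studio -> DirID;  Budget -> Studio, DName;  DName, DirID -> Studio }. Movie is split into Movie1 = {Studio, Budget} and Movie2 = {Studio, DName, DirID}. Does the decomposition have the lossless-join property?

No

Common attributes: Movie1 ∩ Movie2 = {Studio}.
Closure of {Studio}: Studio → DirID applies, adding DirID. So (Studio)⁺ = {Studio, DirID}.
The closure contains neither all of Movie1 = {Studio, Budget} nor all of Movie2 = {Studio, DName, DirID}, so the common attributes are not a superkey of either fragment. The join is lossy.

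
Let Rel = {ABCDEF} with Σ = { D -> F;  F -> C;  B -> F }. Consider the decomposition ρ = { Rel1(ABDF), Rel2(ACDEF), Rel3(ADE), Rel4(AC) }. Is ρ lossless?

Chase test. Columns are ABCDEF; row i has aⱼ where attribute j ∈ Reli, else bᵢⱼ.
Initial tableau (one row per fragment):
  row 1: a1 a2 b13 a4 b15 a6
  row 2: a1 b22 a3 a4 a5 a6
  row 3: a1 b32 b33 a4 a5 b36
  row 4: a1 b42 a3 b44 b45 b46
Rows 1 and 3 agree on D; apply D→F and equate their F entries.
Rows 1 and 2 agree on F; apply F→C and equate their C entries.
Rows 1 and 3 agree on F; apply F→C and equate their C entries.
No row becomes fully distinguished — the join is lossy.

No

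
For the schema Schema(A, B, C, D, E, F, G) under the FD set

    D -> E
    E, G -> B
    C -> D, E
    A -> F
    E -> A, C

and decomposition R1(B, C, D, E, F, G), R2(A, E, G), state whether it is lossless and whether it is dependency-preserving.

Lossless test: (E, G)⁺ = {A, B, C, D, E, F, G}, which contains all of one fragment — lossless.
Dependency preservation: the restricted closure of {A} across the fragments never reaches {F}, so A → F cannot be enforced without a join — not preserved.

lossless but not dependency-preserving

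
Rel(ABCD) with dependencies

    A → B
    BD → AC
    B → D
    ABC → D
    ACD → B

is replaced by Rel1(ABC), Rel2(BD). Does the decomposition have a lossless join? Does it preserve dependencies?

lossless and dependency-preserving

Lossless test: (B)⁺ = {ABCD}, which contains all of one fragment — lossless.
Dependency preservation: BD → AC; ABC → D; ACD → B are not contained in any single fragment, but the restricted closure of each left-hand side across the fragments still reaches the right-hand side; the remaining FDs each lie inside some fragment. All dependencies are preserved.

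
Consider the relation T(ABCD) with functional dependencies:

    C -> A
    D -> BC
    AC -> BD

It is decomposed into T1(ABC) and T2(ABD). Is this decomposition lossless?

No

Common attributes: T1 ∩ T2 = {AB}.
No dependency enlarges {AB}, so (AB)⁺ = {AB}.
The closure contains neither all of T1 = {ABC} nor all of T2 = {ABD}, so the common attributes are not a superkey of either fragment. The join is lossy.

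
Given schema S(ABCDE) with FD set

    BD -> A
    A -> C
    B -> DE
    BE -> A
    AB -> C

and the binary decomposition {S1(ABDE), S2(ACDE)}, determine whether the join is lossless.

Common attributes: S1 ∩ S2 = {ADE}.
Closure of {ADE}: A → C applies, adding C. So (ADE)⁺ = {ACDE}.
This closure contains every attribute of S2, so S1 ∩ S2 → S2. The join is lossless.

Yes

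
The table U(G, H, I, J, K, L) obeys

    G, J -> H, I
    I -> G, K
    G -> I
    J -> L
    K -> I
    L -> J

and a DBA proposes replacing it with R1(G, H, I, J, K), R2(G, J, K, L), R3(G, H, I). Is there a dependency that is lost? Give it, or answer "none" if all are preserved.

none

G, J → H, I lies within R1.
I → G, K lies within R1.
G → I lies within R1.
J → L lies within R2.
K → I lies within R1.
L → J lies within R2.
Every dependency is enforceable on the fragments, so the decomposition is dependency-preserving.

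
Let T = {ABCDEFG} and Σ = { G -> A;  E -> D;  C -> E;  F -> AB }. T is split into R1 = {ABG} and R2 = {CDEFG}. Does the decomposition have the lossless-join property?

No

Common attributes: R1 ∩ R2 = {G}.
Closure of {G}: G → A applies, adding A. So (G)⁺ = {AG}.
The closure contains neither all of R1 = {ABG} nor all of R2 = {CDEFG}, so the common attributes are not a superkey of either fragment. The join is lossy.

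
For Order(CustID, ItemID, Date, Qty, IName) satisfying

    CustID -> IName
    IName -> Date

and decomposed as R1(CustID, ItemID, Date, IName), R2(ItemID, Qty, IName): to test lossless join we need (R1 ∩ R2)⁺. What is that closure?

ItemID, Date, IName

R1 ∩ R2 = {ItemID, IName}.
IName → Date applies, adding Date
Closure: {ItemID, Date, IName}.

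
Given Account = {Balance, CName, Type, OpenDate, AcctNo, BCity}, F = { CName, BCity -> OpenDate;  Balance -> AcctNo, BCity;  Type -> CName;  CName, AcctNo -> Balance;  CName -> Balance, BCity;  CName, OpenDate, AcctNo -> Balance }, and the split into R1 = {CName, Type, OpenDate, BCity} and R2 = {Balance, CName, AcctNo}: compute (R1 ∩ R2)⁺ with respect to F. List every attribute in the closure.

R1 ∩ R2 = {CName}.
CName → Balance, BCity applies, adding Balance, BCity
CName, BCity → OpenDate applies, adding OpenDate
Balance → AcctNo, BCity applies, adding AcctNo
Closure: {Balance, CName, OpenDate, AcctNo, BCity}.

Balance, CName, OpenDate, AcctNo, BCity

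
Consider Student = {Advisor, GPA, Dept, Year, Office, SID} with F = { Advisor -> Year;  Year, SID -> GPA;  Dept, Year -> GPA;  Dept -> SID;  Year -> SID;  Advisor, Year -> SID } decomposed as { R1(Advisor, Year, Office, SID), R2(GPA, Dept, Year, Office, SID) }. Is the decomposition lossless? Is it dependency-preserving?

Lossless test: (Year, Office, SID)⁺ = {GPA, Year, Office, SID}, which is a superkey of neither fragment — lossy.
Dependency preservation: every FD's attributes lie within a single fragment, so each can be enforced locally — preserved.

lossy but dependency-preserving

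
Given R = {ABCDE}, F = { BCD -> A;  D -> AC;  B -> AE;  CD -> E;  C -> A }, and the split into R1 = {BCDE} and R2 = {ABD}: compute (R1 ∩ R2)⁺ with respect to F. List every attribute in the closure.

R1 ∩ R2 = {BD}.
D → AC applies, adding AC
B → AE applies, adding E
Closure: {ABCDE}.

ABCDE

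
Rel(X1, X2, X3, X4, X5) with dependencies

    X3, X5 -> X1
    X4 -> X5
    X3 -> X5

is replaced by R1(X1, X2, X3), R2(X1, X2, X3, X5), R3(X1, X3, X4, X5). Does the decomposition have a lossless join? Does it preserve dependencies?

lossy but dependency-preserving

Lossless test (chase): Rows 1 and 2 agree on X3; apply X3→X5 and equate their X5 entries. No row becomes fully distinguished — the join is lossy.
Dependency preservation: every FD's attributes lie within a single fragment, so each can be enforced locally — preserved.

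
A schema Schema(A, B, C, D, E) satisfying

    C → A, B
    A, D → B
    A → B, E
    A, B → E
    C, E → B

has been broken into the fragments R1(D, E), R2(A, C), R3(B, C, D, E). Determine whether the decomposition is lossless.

Yes

Chase test. Columns are A, B, C, D, E; row i has aⱼ where attribute j ∈ Ri, else bᵢⱼ.
Initial tableau (one row per fragment):
  row 1: b11 b12 b13 a4 a5
  row 2: a1 b22 a3 b24 b25
  row 3: b31 a2 a3 a4 a5
Rows 2 and 3 agree on C; apply C→A, B and equate their A, B entries.
Rows 2 and 3 agree on A; apply A→B, E and equate their B, E entries.
Row 3 is now all distinguished symbols — the join is lossless.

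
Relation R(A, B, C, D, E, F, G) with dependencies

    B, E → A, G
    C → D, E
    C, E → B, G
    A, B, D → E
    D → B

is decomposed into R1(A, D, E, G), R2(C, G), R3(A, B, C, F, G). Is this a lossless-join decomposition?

No

Chase test. Columns are A, B, C, D, E, F, G; row i has aⱼ where attribute j ∈ Ri, else bᵢⱼ.
Initial tableau (one row per fragment):
  row 1: a1 b12 b13 a4 a5 b16 a7
  row 2: b21 b22 a3 b24 b25 b26 a7
  row 3: a1 a2 a3 b34 b35 a6 a7
Rows 2 and 3 agree on C; apply C→D, E and equate their D, E entries.
Rows 2 and 3 agree on C, E; apply C, E→B, G and equate their B, G entries.
Rows 2 and 3 agree on B, E; apply B, E→A, G and equate their A, G entries.
No row becomes fully distinguished — the join is lossy.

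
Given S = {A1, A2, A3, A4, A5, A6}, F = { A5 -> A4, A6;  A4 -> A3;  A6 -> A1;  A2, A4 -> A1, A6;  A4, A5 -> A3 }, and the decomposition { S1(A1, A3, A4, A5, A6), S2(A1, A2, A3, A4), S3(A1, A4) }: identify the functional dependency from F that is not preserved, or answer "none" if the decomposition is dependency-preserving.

Check A2, A4 → A1, A6: no single fragment contains all of {A1, A2, A4, A6}, and the restricted closure of {A2, A4} across the fragments never reaches {A1, A6}.
A5 → A4, A6 is preserved.
A4 → A3 is preserved.
A6 → A1 is preserved.
A4, A5 → A3 is preserved.

A2, A4 -> A1, A6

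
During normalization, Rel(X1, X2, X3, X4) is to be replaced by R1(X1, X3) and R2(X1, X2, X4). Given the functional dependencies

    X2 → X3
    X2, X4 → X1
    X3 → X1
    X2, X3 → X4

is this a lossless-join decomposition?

No

Common attributes: R1 ∩ R2 = {X1}.
No dependency enlarges {X1}, so (X1)⁺ = {X1}.
The closure contains neither all of R1 = {X1, X3} nor all of R2 = {X1, X2, X4}, so the common attributes are not a superkey of either fragment. The join is lossy.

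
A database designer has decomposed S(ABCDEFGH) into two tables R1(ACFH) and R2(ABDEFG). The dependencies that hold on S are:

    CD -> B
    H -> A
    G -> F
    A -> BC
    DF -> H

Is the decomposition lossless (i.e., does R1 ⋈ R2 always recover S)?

No

Common attributes: R1 ∩ R2 = {AF}.
Closure of {AF}: A → BC applies, adding BC. So (AF)⁺ = {ABCF}.
The closure contains neither all of R1 = {ACFH} nor all of R2 = {ABDEFG}, so the common attributes are not a superkey of either fragment. The join is lossy.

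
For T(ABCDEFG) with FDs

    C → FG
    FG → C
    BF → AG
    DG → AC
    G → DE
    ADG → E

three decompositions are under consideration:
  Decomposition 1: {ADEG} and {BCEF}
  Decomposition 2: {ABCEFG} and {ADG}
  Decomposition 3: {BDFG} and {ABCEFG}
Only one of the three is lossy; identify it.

Decomposition 1: common = {E}, closure = {E} → lossy.
Decomposition 2: common = {AG}, closure = {ACDEFG} → lossless.
Decomposition 3: common = {BFG}, closure = {ABCDEFG} → lossless.

Decomposition 1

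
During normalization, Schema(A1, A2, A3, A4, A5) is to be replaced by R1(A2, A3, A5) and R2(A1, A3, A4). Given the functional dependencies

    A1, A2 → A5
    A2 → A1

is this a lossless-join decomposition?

No

Common attributes: R1 ∩ R2 = {A3}.
No dependency enlarges {A3}, so (A3)⁺ = {A3}.
The closure contains neither all of R1 = {A2, A3, A5} nor all of R2 = {A1, A3, A4}, so the common attributes are not a superkey of either fragment. The join is lossy.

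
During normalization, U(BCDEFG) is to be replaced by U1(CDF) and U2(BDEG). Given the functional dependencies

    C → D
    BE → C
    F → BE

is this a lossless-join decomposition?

Common attributes: U1 ∩ U2 = {D}.
No dependency enlarges {D}, so (D)⁺ = {D}.
The closure contains neither all of U1 = {CDF} nor all of U2 = {BDEG}, so the common attributes are not a superkey of either fragment. The join is lossy.

No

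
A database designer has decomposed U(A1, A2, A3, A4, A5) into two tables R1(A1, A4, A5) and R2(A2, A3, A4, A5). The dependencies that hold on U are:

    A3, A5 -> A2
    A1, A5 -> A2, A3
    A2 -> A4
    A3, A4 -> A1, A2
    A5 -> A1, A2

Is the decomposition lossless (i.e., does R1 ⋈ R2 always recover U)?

Common attributes: R1 ∩ R2 = {A4, A5}.
Closure of {A4, A5}: A5 → A1, A2 applies, adding A1, A2; A1, A5 → A2, A3 applies, adding A3. So (A4, A5)⁺ = {A1, A2, A3, A4, A5}.
This closure contains every attribute of R1, so R1 ∩ R2 → R1. The join is lossless.

Yes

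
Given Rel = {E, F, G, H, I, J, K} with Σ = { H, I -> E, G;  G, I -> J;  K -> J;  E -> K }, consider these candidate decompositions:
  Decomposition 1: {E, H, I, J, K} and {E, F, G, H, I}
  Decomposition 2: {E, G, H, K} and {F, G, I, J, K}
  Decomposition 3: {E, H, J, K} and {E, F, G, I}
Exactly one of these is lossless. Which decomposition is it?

Decomposition 1: common = {E, H, I}, closure = {E, G, H, I, J, K} → lossless.
Decomposition 2: common = {G, K}, closure = {G, J, K} → lossy.
Decomposition 3: common = {E}, closure = {E, J, K} → lossy.

Decomposition 1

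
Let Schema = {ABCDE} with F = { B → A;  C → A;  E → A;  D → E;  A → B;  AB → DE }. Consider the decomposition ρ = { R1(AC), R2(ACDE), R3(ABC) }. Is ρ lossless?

Yes

Chase test. Columns are ABCDE; row i has aⱼ where attribute j ∈ Ri, else bᵢⱼ.
Initial tableau (one row per fragment):
  row 1: a1 b12 a3 b14 b15
  row 2: a1 b22 a3 a4 a5
  row 3: a1 a2 a3 b34 b35
Rows 1 and 2 agree on A; apply A→B and equate their B entries.
Rows 1 and 3 agree on A; apply A→B and equate their B entries.
Rows 1 and 2 agree on AB; apply AB→DE and equate their DE entries.
Rows 1 and 3 agree on AB; apply AB→DE and equate their DE entries.
Row 1 is now all distinguished symbols — the join is lossless.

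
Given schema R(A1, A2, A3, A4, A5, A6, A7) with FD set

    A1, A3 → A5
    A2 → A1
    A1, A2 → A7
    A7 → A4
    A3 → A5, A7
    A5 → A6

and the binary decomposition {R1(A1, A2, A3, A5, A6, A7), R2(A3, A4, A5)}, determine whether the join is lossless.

Yes

Common attributes: R1 ∩ R2 = {A3, A5}.
Closure of {A3, A5}: A3 → A5, A7 applies, adding A7; A5 → A6 applies, adding A6; A7 → A4 applies, adding A4. So (A3, A5)⁺ = {A3, A4, A5, A6, A7}.
This closure contains every attribute of R2, so R1 ∩ R2 → R2. The join is lossless.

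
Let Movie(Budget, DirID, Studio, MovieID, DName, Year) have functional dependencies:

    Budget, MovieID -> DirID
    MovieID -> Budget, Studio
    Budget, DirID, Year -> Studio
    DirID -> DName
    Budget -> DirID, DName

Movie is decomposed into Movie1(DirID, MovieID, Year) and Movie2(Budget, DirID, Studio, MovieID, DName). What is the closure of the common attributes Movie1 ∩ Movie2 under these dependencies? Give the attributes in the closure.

Budget, DirID, Studio, MovieID, DName

Movie1 ∩ Movie2 = {DirID, MovieID}.
MovieID → Budget, Studio applies, adding Budget, Studio
DirID → DName applies, adding DName
Closure: {Budget, DirID, Studio, MovieID, DName}.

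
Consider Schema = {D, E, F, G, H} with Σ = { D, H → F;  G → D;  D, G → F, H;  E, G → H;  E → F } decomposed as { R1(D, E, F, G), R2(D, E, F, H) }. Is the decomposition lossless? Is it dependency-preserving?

lossy and not dependency-preserving

Lossless test: (D, E, F)⁺ = {D, E, F}, which is a superkey of neither fragment — lossy.
Dependency preservation: the restricted closure of {D, G} across the fragments never reaches {F, H}, so D, G → F, H cannot be enforced without a join — not preserved.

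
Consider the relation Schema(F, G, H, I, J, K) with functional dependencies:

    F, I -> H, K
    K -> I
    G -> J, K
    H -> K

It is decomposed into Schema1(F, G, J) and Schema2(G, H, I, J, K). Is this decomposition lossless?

Common attributes: Schema1 ∩ Schema2 = {G, J}.
Closure of {G, J}: G → J, K applies, adding K; K → I applies, adding I. So (G, J)⁺ = {G, I, J, K}.
The closure contains neither all of Schema1 = {F, G, J} nor all of Schema2 = {G, H, I, J, K}, so the common attributes are not a superkey of either fragment. The join is lossy.

No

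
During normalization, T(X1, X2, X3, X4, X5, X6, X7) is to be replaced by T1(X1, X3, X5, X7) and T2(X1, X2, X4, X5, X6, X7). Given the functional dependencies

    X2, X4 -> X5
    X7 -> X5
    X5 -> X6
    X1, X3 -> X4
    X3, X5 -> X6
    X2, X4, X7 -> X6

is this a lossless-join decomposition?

No

Common attributes: T1 ∩ T2 = {X1, X5, X7}.
Closure of {X1, X5, X7}: X5 → X6 applies, adding X6. So (X1, X5, X7)⁺ = {X1, X5, X6, X7}.
The closure contains neither all of T1 = {X1, X3, X5, X7} nor all of T2 = {X1, X2, X4, X5, X6, X7}, so the common attributes are not a superkey of either fragment. The join is lossy.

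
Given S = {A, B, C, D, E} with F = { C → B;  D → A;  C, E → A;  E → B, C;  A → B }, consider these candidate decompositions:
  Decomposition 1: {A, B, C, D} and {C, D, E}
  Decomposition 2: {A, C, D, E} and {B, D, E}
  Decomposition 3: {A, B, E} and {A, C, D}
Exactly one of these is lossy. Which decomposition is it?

Decomposition 1: common = {C, D}, closure = {A, B, C, D} → lossless.
Decomposition 2: common = {D, E}, closure = {A, B, C, D, E} → lossless.
Decomposition 3: common = {A}, closure = {A, B} → lossy.

Decomposition 3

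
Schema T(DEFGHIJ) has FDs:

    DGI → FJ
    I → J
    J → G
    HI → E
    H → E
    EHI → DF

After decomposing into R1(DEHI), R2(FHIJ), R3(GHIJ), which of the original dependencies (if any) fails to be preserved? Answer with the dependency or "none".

DGI → FJ

Check DGI → FJ: no single fragment contains all of {DFGIJ}, and the restricted closure of {DGI} across the fragments never reaches {FJ}.
I → J is preserved.
J → G is preserved.
HI → E is preserved.
H → E is preserved.
EHI → DF is preserved.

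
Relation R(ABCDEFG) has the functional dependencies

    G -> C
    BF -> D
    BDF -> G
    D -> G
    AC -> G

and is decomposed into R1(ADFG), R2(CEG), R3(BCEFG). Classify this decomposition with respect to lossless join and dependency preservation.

Lossless test (chase): Rows 1 and 2 agree on G; apply G→C and equate their C entries. No row becomes fully distinguished — the join is lossy.
Dependency preservation: the restricted closure of {BF} across the fragments never reaches {D}, so BF → D cannot be enforced without a join — not preserved.

lossy and not dependency-preserving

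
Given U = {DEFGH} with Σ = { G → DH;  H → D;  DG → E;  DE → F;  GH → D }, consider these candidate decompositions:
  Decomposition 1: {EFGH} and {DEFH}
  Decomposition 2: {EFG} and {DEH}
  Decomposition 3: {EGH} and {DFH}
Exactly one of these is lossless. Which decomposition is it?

Decomposition 1: common = {EFH}, closure = {DEFH} → lossless.
Decomposition 2: common = {E}, closure = {E} → lossy.
Decomposition 3: common = {H}, closure = {DH} → lossy.

Decomposition 1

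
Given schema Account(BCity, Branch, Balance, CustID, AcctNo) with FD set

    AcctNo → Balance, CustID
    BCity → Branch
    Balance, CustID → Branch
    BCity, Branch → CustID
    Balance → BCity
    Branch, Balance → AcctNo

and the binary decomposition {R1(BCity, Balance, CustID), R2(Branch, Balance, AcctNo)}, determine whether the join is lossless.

Yes

Common attributes: R1 ∩ R2 = {Balance}.
Closure of {Balance}: Balance → BCity applies, adding BCity; BCity → Branch applies, adding Branch; BCity, Branch → CustID applies, adding CustID; Branch, Balance → AcctNo applies, adding AcctNo. So (Balance)⁺ = {BCity, Branch, Balance, CustID, AcctNo}.
This closure contains every attribute of R1, so R1 ∩ R2 → R1. The join is lossless.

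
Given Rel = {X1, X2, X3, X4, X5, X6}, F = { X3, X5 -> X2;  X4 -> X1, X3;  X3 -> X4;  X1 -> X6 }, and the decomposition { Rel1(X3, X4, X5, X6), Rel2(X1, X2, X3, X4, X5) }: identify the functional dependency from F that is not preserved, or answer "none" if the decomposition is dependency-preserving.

X1 -> X6

Check X1 → X6: no single fragment contains all of {X1, X6}, and the restricted closure of {X1} across the fragments never reaches {X6}.
X3, X5 → X2 is preserved.
X4 → X1, X3 is preserved.
X3 → X4 is preserved.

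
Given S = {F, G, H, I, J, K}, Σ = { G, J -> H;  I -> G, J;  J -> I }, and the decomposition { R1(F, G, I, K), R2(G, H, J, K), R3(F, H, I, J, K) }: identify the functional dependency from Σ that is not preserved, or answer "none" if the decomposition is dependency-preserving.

G, J → H lies within R2.
I → G, J: restricted closure across fragments reaches G, J.
J → I lies within R3.
Every dependency is enforceable on the fragments, so the decomposition is dependency-preserving.

none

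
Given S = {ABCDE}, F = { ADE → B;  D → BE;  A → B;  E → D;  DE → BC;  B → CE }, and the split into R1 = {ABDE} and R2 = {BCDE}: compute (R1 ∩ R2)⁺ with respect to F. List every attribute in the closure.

R1 ∩ R2 = {BDE}.
DE → BC applies, adding C
Closure: {BCDE}.

BCDE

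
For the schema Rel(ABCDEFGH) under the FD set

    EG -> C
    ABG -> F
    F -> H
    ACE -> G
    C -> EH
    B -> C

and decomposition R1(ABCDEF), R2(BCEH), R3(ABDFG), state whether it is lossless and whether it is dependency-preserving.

Lossless test (chase): Rows 1 and 3 agree on F; apply F→H and equate their H entries. Rows 1 and 2 agree on C; apply C→EH and equate their EH entries. Rows 1 and 3 agree on B; apply B→C and equate their C entries. Rows 1 and 3 agree on C; apply C→EH and equate their EH entries. Rows 1 and 3 agree on ACE; apply ACE→G and equate their G entries. Row 1 is now all distinguished symbols — the join is lossless.
Dependency preservation: the restricted closure of {EG} across the fragments never reaches {C}, so EG → C cannot be enforced without a join — not preserved.

lossless but not dependency-preserving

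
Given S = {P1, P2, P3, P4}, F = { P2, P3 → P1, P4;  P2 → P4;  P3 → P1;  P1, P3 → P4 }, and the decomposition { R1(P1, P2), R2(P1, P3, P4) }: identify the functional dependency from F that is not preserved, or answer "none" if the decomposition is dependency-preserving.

Check P2 → P4: no single fragment contains all of {P2, P4}, and the restricted closure of {P2} across the fragments never reaches {P4}.
P2, P3 → P1, P4 is preserved.
P3 → P1 is preserved.
P1, P3 → P4 is preserved.

P2 → P4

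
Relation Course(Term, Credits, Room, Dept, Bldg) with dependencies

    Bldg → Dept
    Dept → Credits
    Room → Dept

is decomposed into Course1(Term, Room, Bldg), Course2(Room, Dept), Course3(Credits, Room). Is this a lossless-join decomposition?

Chase test. Columns are Term, Credits, Room, Dept, Bldg; row i has aⱼ where attribute j ∈ Coursei, else bᵢⱼ.
Initial tableau (one row per fragment):
  row 1: a1 b12 a3 b14 a5
  row 2: b21 b22 a3 a4 b25
  row 3: b31 a2 a3 b34 b35
Rows 1 and 2 agree on Room; apply Room→Dept and equate their Dept entries.
Rows 1 and 3 agree on Room; apply Room→Dept and equate their Dept entries.
Rows 1 and 2 agree on Dept; apply Dept→Credits and equate their Credits entries.
Rows 1 and 3 agree on Dept; apply Dept→Credits and equate their Credits entries.
Row 1 is now all distinguished symbols — the join is lossless.

Yes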